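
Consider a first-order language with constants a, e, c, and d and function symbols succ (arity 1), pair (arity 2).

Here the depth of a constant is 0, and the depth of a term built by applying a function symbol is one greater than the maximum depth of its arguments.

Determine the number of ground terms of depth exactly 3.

364820

If N_k denotes the number of depth-≤k ground terms, the 4 constants give N_0 = 4, and each function symbol of arity r contributes N_{k-1}^r new terms at level k: N_k = 4 + N_{k-1} + N_{k-1}^2.
N_0 = 4
N_1 = 4 + 4 + 4^2 = 24
N_2 = 4 + 24 + 24^2 = 604
N_3 = 4 + 604 + 604^2 = 365424
Terms of depth exactly 3: N_3 − N_2 = 365424 − 604 = 364820.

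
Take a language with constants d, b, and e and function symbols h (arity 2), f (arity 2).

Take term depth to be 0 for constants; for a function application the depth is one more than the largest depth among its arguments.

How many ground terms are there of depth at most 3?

1566453

Let N_k = |{terms of depth ≤ k}|. Then N_0 = 3 and N_k = 3 + N_{k-1}^2 + N_{k-1}^2 for k ≥ 1 (one summand per function symbol, arity giving the exponent).
N_0 = 3
N_1 = 3 + 3^2 + 3^2 = 21
N_2 = 3 + 21^2 + 21^2 = 885
N_3 = 3 + 885^2 + 885^2 = 1566453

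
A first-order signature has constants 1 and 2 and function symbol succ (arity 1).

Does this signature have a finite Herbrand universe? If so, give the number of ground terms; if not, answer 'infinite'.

infinite

The signature has at least one function symbol (succ, arity 1) and at least one constant (1).
Iterating succ gives infinitely many distinct ground terms: 1, succ(1), succ(succ(1)), ...
So the Herbrand universe is infinite.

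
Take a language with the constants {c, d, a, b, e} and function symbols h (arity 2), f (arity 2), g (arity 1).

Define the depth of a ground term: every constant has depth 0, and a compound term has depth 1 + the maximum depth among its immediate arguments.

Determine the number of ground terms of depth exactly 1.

Let N_k count ground terms of depth at most k. Each non-constant term of depth ≤ k is some function symbol applied to depth-≤(k−1) arguments, giving N_k = 5 + N_{k-1}^2 + N_{k-1}^2 + N_{k-1}.
N_0 = 5
N_1 = 5 + 5^2 + 5^2 + 5 = 60
Terms of depth exactly 1: N_1 − N_0 = 60 − 5 = 55.

55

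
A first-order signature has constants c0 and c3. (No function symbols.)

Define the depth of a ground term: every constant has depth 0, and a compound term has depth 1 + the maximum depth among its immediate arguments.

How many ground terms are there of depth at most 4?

With no function symbols every ground term is a constant, so there are exactly 2 ground terms at every depth bound.
N_0 = 2
N_1 = 2
N_2 = 2
N_3 = 2
N_4 = 2

2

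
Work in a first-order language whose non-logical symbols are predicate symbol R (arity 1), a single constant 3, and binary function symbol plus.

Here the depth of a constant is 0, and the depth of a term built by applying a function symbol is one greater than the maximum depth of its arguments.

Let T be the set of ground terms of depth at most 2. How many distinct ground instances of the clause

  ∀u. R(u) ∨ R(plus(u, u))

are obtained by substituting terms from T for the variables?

Ground terms of depth ≤ 2:
  Write N_k for the number of ground terms of depth ≤ k. A term of depth ≤ k is either a constant or a function symbol applied to arguments of depth ≤ k−1, so N_k = 1 + N_{k-1}^2.
  N_0 = 1
  N_1 = 1 + 1^2 = 2
  N_2 = 1 + 2^2 = 5
So there are 5 ground terms available for substitution.
The clause has 1 distinct variable (u), which appears in the body. In the free term algebra distinct substitutions yield syntactically distinct ground instances.
Number of ground instances = 5.

5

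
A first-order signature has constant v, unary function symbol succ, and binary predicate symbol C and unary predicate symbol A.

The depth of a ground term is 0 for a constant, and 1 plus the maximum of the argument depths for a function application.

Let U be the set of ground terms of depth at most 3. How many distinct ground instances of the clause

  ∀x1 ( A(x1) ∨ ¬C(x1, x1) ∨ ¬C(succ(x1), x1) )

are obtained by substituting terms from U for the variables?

Ground terms of depth ≤ 3:
  Write N_k for the number of ground terms of depth ≤ k. A term of depth ≤ k is either a constant or a function symbol applied to arguments of depth ≤ k−1, so N_k = 1 + N_{k-1}.
  N_0 = 1
  N_1 = 1 + 1 = 2
  N_2 = 1 + 2 = 3
  N_3 = 1 + 3 = 4
  Explicitly: v, succ(v), succ(succ(v)), succ(succ(succ(v))).
So there are 4 ground terms available for substitution.
There is 1 variable to instantiate (x1),  occurring in at least one literal, so different choices give different ground instances.
Number of ground instances = 4.

4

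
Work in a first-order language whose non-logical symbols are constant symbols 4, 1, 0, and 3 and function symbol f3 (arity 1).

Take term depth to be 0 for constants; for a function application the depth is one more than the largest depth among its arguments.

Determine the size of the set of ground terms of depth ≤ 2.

12

Let N_k = |{terms of depth ≤ k}|. Then N_0 = 4 and N_k = 4 + N_{k-1} for k ≥ 1 (one summand per function symbol, arity giving the exponent).
N_0 = 4
N_1 = 4 + 4 = 8
N_2 = 4 + 8 = 12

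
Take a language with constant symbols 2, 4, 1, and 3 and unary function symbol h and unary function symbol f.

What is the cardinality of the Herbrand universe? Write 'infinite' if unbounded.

The signature has at least one function symbol (h, arity 1) and at least one constant (2).
Iterating h gives infinitely many distinct ground terms: 2, h(2), h(h(2)), ...
So the Herbrand universe is infinite.

infinite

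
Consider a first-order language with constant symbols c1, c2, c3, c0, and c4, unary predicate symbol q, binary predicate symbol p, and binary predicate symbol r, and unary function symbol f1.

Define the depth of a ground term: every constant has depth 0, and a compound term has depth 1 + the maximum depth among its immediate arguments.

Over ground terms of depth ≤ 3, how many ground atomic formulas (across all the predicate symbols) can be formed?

First count ground terms of depth ≤ 3.
Write N_k for the number of ground terms of depth ≤ k. A term of depth ≤ k is either a constant or a function symbol applied to arguments of depth ≤ k−1, so N_k = 5 + N_{k-1}.
N_0 = 5
N_1 = 5 + 5 = 10
N_2 = 5 + 10 = 15
N_3 = 5 + 15 = 20
So |H| = 20.
For each predicate symbol, the number of ground atoms is |H| raised to its arity; summing:
  q: 20;  p: 20^2 = 400;  r: 20^2 = 400
Total ground atoms: 20 + 400 + 400 = 820.

820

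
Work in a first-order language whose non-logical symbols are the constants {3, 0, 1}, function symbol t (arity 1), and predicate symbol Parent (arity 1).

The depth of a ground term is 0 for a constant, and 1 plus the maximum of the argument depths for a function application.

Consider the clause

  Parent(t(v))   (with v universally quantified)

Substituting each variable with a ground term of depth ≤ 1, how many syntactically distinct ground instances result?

6

Ground terms of depth ≤ 1:
  Count level by level. With function symbols t/1, the terms of depth ≤ k are the 3 constants together with each function applied to depth-≤(k−1) tuples, so N_k = 3 + N_{k-1}.
  N_0 = 3
  N_1 = 3 + 3 = 6
  Explicitly: 3, 0, 1, t(3), t(0), t(1).
So there are 6 ground terms available for substitution.
The variable v ranges independently over the available ground terms, and distinct assignments produce distinct instances.
Number of ground instances = 6.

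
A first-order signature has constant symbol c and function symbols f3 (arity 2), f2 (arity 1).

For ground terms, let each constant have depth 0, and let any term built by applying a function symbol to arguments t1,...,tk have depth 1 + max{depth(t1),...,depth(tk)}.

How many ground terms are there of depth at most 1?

If N_k denotes the number of depth-≤k ground terms, the 1 constant gives N_0 = 1, and each function symbol of arity r contributes N_{k-1}^r new terms at level k: N_k = 1 + N_{k-1}^2 + N_{k-1}.
N_0 = 1
N_1 = 1 + 1^2 + 1 = 3

3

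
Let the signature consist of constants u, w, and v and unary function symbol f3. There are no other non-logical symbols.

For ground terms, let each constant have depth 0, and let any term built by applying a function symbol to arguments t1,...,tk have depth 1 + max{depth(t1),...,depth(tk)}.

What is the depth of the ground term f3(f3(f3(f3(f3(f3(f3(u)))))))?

depth(f3(u)) = 1 + depth(u) = 1 + 0 = 1
depth(f3(f3(u))) = 1 + depth(f3(u)) = 1 + 1 = 2
depth(f3(f3(f3(u)))) = 1 + depth(f3(f3(u))) = 1 + 2 = 3
depth(f3(f3(f3(f3(u))))) = 1 + depth(f3(f3(f3(u)))) = 1 + 3 = 4
depth(f3(f3(f3(f3(f3(u)))))) = 1 + depth(f3(f3(f3(f3(u))))) = 1 + 4 = 5
depth(f3(f3(f3(f3(f3(f3(u))))))) = 1 + depth(f3(f3(f3(f3(f3(u)))))) = 1 + 5 = 6
depth(f3(f3(f3(f3(f3(f3(f3(u)))))))) = 1 + depth(f3(f3(f3(f3(f3(f3(u))))))) = 1 + 6 = 7

7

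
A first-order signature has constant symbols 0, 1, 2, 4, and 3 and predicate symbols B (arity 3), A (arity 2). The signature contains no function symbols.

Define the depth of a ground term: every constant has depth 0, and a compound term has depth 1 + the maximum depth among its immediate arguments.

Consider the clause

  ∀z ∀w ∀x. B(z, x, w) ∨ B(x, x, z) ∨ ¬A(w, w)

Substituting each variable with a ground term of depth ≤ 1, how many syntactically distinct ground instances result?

Ground terms of depth ≤ 1:
  With no function symbols every ground term is a constant, so there are exactly 5 ground terms at every depth bound.
  N_0 = 5
  N_1 = 5
So there are 5 ground terms available for substitution.
Each of z, w, x ranges independently over the available ground terms, and distinct assignments produce distinct instances.
Number of ground instances = 5^3 = 125.

125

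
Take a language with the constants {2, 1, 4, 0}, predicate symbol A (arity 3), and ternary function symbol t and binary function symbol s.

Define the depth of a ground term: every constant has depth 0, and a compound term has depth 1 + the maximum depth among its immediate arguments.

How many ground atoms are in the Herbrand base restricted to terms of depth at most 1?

592704

First count ground terms of depth ≤ 1.
If N_k denotes the number of depth-≤k ground terms, the 4 constants give N_0 = 4, and each function symbol of arity r contributes N_{k-1}^r new terms at level k: N_k = 4 + N_{k-1}^3 + N_{k-1}^2.
N_0 = 4
N_1 = 4 + 4^3 + 4^2 = 84
So |H| = 84.
Ground atoms are formed by filling each argument slot of a predicate with a term from H, so an r-ary predicate gives |H|^r atoms:
  A: 84^3 = 592704
Total ground atoms: 592704.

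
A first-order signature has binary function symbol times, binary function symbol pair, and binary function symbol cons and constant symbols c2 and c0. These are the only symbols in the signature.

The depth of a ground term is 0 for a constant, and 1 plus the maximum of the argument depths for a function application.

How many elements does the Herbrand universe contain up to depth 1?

14

Let N_k count ground terms of depth at most k. Each non-constant term of depth ≤ k is some function symbol applied to depth-≤(k−1) arguments, giving N_k = 2 + N_{k-1}^2 + N_{k-1}^2 + N_{k-1}^2.
N_0 = 2
N_1 = 2 + 2^2 + 2^2 + 2^2 = 14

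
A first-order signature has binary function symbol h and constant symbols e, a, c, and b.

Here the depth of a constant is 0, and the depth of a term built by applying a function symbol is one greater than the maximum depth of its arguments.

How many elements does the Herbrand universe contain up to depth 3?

163220

If N_k denotes the number of depth-≤k ground terms, the 4 constants give N_0 = 4, and each function symbol of arity r contributes N_{k-1}^r new terms at level k: N_k = 4 + N_{k-1}^2.
N_0 = 4
N_1 = 4 + 4^2 = 20
N_2 = 4 + 20^2 = 404
N_3 = 4 + 404^2 = 163220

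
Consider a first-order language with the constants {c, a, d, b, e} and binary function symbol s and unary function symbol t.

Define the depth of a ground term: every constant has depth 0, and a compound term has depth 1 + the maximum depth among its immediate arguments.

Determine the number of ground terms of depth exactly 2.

1230

Let N_k = |{terms of depth ≤ k}|. Then N_0 = 5 and N_k = 5 + N_{k-1}^2 + N_{k-1} for k ≥ 1 (one summand per function symbol, arity giving the exponent).
N_0 = 5
N_1 = 5 + 5^2 + 5 = 35
N_2 = 5 + 35^2 + 35 = 1265
Terms of depth exactly 2: N_2 − N_1 = 1265 − 35 = 1230.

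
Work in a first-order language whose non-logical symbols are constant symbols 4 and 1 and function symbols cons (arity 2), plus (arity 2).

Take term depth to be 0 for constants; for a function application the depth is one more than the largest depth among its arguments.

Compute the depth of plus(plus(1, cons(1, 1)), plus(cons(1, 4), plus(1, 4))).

3

depth(cons(1, 1)) = 1 + max(0, 0) = 1
depth(plus(1, cons(1, 1))) = 1 + max(0, 1) = 2
depth(cons(1, 4)) = 1 + max(0, 0) = 1
depth(plus(1, 4)) = 1 + max(0, 0) = 1
depth(plus(cons(1, 4), plus(1, 4))) = 1 + max(1, 1) = 2
depth(plus(plus(1, cons(1, 1)), plus(cons(1, 4), plus(1, 4)))) = 1 + max(2, 2) = 3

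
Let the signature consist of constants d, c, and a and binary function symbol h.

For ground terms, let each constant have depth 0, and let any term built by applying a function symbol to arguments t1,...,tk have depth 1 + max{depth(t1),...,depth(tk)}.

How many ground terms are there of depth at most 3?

21612

Write N_k for the number of ground terms of depth ≤ k. A term of depth ≤ k is either a constant or a function symbol applied to arguments of depth ≤ k−1, so N_k = 3 + N_{k-1}^2.
N_0 = 3
N_1 = 3 + 3^2 = 12
N_2 = 3 + 12^2 = 147
N_3 = 3 + 147^2 = 21612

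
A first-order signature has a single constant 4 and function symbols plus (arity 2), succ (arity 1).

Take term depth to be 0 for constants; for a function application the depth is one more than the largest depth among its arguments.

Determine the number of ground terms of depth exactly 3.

Count level by level. With function symbols plus/2, succ/1, the terms of depth ≤ k are the 1 constant together with each function applied to depth-≤(k−1) tuples, so N_k = 1 + N_{k-1}^2 + N_{k-1}.
N_0 = 1
N_1 = 1 + 1^2 + 1 = 3
N_2 = 1 + 3^2 + 3 = 13
N_3 = 1 + 13^2 + 13 = 183
Terms of depth exactly 3: N_3 − N_2 = 183 − 13 = 170.

170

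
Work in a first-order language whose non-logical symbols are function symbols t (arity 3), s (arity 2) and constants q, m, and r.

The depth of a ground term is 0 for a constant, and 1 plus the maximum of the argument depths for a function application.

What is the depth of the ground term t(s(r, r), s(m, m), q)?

2

depth(s(r, r)) = 1 + max(0, 0) = 1
depth(s(m, m)) = 1 + max(0, 0) = 1
depth(t(s(r, r), s(m, m), q)) = 1 + max(1, 1, 0) = 2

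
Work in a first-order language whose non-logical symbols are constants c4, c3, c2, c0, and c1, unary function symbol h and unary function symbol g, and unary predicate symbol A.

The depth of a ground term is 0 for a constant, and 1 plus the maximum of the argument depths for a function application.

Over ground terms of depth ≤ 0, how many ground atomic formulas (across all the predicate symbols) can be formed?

5

First count ground terms of depth ≤ 0.
Write N_k for the number of ground terms of depth ≤ k. A term of depth ≤ k is either a constant or a function symbol applied to arguments of depth ≤ k−1, so N_k = 5 + N_{k-1} + N_{k-1}.
N_0 = 5
So |H| = 5.
For each predicate symbol, the number of ground atoms is |H| raised to its arity; summing:
  A: 5
Total ground atoms: 5.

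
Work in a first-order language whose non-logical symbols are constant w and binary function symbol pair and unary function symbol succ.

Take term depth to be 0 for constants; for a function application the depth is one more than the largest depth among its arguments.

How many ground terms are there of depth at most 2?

13

Let N_k = |{terms of depth ≤ k}|. Then N_0 = 1 and N_k = 1 + N_{k-1}^2 + N_{k-1} for k ≥ 1 (one summand per function symbol, arity giving the exponent).
N_0 = 1
N_1 = 1 + 1^2 + 1 = 3
N_2 = 1 + 3^2 + 3 = 13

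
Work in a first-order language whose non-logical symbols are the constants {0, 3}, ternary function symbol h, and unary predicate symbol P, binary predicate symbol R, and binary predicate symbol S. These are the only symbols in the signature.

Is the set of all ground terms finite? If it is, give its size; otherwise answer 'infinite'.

infinite

The signature has at least one function symbol (h, arity 3) and at least one constant (0).
Iterating h gives infinitely many distinct ground terms: 0, h(0, 0, 0), h(h(0, 0, 0), h(0, 0, 0), h(0, 0, 0)), ...
So the Herbrand universe is infinite.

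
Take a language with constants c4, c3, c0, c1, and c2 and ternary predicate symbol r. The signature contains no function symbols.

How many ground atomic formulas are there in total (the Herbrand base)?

With no function symbols, the Herbrand universe is just the 5 constants.
Ground atoms per predicate: r: 5^3 = 125.
Herbrand base size = 125 = 125.

125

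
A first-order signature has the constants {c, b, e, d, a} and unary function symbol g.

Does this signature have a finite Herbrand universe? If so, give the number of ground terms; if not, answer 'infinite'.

infinite

The signature has at least one function symbol (g, arity 1) and at least one constant (c).
Iterating g gives infinitely many distinct ground terms: c, g(c), g(g(c)), ...
So the Herbrand universe is infinite.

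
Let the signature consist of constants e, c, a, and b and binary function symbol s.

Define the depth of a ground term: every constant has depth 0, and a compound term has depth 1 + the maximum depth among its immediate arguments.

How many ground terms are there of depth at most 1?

20

Write N_k for the number of ground terms of depth ≤ k. A term of depth ≤ k is either a constant or a function symbol applied to arguments of depth ≤ k−1, so N_k = 4 + N_{k-1}^2.
N_0 = 4
N_1 = 4 + 4^2 = 20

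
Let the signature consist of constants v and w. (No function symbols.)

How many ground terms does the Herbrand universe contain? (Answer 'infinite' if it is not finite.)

There are no function symbols, so every ground term is one of the 2 constants.
The Herbrand universe is {v, w}, which is finite with 2 elements.

2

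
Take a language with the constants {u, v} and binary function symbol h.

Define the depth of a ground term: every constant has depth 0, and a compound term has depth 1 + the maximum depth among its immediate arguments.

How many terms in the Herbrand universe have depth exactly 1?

4

Let N_k count ground terms of depth at most k. Each non-constant term of depth ≤ k is some function symbol applied to depth-≤(k−1) arguments, giving N_k = 2 + N_{k-1}^2.
N_0 = 2
N_1 = 2 + 2^2 = 6
Terms of depth exactly 1: N_1 − N_0 = 6 − 2 = 4.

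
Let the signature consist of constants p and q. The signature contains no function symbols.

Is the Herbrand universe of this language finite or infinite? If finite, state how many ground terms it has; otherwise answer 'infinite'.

There are no function symbols, so every ground term is one of the 2 constants.
The Herbrand universe is {p, q}, which is finite with 2 elements.

2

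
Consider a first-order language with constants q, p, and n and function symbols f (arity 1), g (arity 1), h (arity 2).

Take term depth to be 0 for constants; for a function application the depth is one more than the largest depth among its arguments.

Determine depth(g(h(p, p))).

depth(h(p, p)) = 1 + max(0, 0) = 1
depth(g(h(p, p))) = 1 + depth(h(p, p)) = 1 + 1 = 2

2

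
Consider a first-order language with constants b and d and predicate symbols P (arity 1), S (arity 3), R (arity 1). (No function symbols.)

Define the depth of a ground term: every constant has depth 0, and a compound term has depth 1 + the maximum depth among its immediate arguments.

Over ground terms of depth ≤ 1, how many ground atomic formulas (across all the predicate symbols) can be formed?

12

First count ground terms of depth ≤ 1.
With no function symbols every ground term is a constant, so there are exactly 2 ground terms at every depth bound.
N_0 = 2
N_1 = 2
Explicitly: b, d.
So |H| = 2.
Ground atoms are formed by filling each argument slot of a predicate with a term from H, so an r-ary predicate gives |H|^r atoms:
  P: 2;  S: 2^3 = 8;  R: 2
Total ground atoms: 2 + 8 + 2 = 12.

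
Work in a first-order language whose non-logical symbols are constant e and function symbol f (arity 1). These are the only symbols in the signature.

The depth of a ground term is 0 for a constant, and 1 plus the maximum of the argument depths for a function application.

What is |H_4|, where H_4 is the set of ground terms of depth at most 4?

Count level by level. With function symbols f/1, the terms of depth ≤ k are the 1 constant together with each function applied to depth-≤(k−1) tuples, so N_k = 1 + N_{k-1}.
N_0 = 1
N_1 = 1 + 1 = 2
N_2 = 1 + 2 = 3
N_3 = 1 + 3 = 4
N_4 = 1 + 4 = 5

5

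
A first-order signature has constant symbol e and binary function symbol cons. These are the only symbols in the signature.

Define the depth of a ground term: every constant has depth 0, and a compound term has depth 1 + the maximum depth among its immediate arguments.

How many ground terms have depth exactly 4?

651

Write N_k for the number of ground terms of depth ≤ k. A term of depth ≤ k is either a constant or a function symbol applied to arguments of depth ≤ k−1, so N_k = 1 + N_{k-1}^2.
N_0 = 1
N_1 = 1 + 1^2 = 2
N_2 = 1 + 2^2 = 5
N_3 = 1 + 5^2 = 26
N_4 = 1 + 26^2 = 677
Terms of depth exactly 4: N_4 − N_3 = 677 − 26 = 651.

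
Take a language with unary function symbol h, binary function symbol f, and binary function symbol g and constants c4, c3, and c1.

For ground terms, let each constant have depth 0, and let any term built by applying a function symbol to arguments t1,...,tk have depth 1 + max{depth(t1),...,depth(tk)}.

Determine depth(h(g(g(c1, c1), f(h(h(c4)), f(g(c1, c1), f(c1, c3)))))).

depth(g(c1, c1)) = 1 + max(0, 0) = 1
depth(h(c4)) = 1 + depth(c4) = 1 + 0 = 1
depth(h(h(c4))) = 1 + depth(h(c4)) = 1 + 1 = 2
depth(f(c1, c3)) = 1 + max(0, 0) = 1
depth(f(g(c1, c1), f(c1, c3))) = 1 + max(1, 1) = 2
depth(f(h(h(c4)), f(g(c1, c1), f(c1, c3)))) = 1 + max(2, 2) = 3
depth(g(g(c1, c1), f(h(h(c4)), f(g(c1, c1), f(c1, c3))))) = 1 + max(1, 3) = 4
depth(h(g(g(c1, c1), f(h(h(c4)), f(g(c1, c1), f(c1, c3)))))) = 1 + depth(g(g(c1, c1), f(h(h(c4)), f(g(c1, c1), f(c1, c3))))) = 1 + 4 = 5

5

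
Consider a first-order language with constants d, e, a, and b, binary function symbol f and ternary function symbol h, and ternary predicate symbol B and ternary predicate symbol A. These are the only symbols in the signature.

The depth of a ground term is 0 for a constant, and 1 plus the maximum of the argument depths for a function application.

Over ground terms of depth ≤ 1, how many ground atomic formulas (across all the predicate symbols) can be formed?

1185408

First count ground terms of depth ≤ 1.
Let N_k count ground terms of depth at most k. Each non-constant term of depth ≤ k is some function symbol applied to depth-≤(k−1) arguments, giving N_k = 4 + N_{k-1}^2 + N_{k-1}^3.
N_0 = 4
N_1 = 4 + 4^2 + 4^3 = 84
So |H| = 84.
A ground atom is a predicate applied to a tuple of terms from H, so the count is the sum over predicates of |H|^arity:
  B: 84^3 = 592704;  A: 84^3 = 592704
Total ground atoms: 592704 + 592704 = 1185408.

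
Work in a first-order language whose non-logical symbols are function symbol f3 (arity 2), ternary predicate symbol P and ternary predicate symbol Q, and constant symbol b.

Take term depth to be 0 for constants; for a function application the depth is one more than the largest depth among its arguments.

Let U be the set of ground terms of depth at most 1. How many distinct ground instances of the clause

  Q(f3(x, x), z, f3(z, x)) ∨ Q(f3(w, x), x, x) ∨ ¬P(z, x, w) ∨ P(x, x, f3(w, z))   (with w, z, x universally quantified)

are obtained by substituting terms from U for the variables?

8

Ground terms of depth ≤ 1:
  Write N_k for the number of ground terms of depth ≤ k. A term of depth ≤ k is either a constant or a function symbol applied to arguments of depth ≤ k−1, so N_k = 1 + N_{k-1}^2.
  N_0 = 1
  N_1 = 1 + 1^2 = 2
So there are 2 ground terms available for substitution.
Each of w, z, x ranges independently over the available ground terms, and distinct assignments produce distinct instances.
Number of ground instances = 2^3 = 8.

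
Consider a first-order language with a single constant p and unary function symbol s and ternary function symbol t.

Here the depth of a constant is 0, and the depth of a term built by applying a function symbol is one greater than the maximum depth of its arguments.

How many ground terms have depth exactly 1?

2

Let N_k = |{terms of depth ≤ k}|. Then N_0 = 1 and N_k = 1 + N_{k-1} + N_{k-1}^3 for k ≥ 1 (one summand per function symbol, arity giving the exponent).
N_0 = 1
N_1 = 1 + 1 + 1^3 = 3
Terms of depth exactly 1: N_1 − N_0 = 3 − 1 = 2.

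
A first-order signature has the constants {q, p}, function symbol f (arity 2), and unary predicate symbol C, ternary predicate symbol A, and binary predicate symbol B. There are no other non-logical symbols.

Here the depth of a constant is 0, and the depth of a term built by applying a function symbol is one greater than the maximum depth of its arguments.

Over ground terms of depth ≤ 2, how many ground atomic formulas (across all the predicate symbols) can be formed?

First count ground terms of depth ≤ 2.
If N_k denotes the number of depth-≤k ground terms, the 2 constants give N_0 = 2, and each function symbol of arity r contributes N_{k-1}^r new terms at level k: N_k = 2 + N_{k-1}^2.
N_0 = 2
N_1 = 2 + 2^2 = 6
N_2 = 2 + 6^2 = 38
So |H| = 38.
Ground atoms are formed by filling each argument slot of a predicate with a term from H, so an r-ary predicate gives |H|^r atoms:
  C: 38;  A: 38^3 = 54872;  B: 38^2 = 1444
Total ground atoms: 38 + 54872 + 1444 = 56354.

56354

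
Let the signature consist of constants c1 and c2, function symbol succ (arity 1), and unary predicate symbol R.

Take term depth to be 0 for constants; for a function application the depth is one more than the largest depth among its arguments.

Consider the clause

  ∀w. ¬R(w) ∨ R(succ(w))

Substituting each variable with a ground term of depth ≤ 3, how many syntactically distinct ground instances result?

8

Ground terms of depth ≤ 3:
  Count level by level. With function symbols succ/1, the terms of depth ≤ k are the 2 constants together with each function applied to depth-≤(k−1) tuples, so N_k = 2 + N_{k-1}.
  N_0 = 2
  N_1 = 2 + 2 = 4
  N_2 = 2 + 4 = 6
  N_3 = 2 + 6 = 8
So there are 8 ground terms available for substitution.
The body mentions the single quantified variable w; since ground terms form a free algebra, no two substitutions collapse to the same formula.
Number of ground instances = 8.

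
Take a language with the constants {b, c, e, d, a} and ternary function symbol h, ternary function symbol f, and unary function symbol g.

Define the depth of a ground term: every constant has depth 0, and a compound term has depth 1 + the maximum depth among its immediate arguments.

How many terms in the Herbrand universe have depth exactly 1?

255

Let N_k = |{terms of depth ≤ k}|. Then N_0 = 5 and N_k = 5 + N_{k-1}^3 + N_{k-1}^3 + N_{k-1} for k ≥ 1 (one summand per function symbol, arity giving the exponent).
N_0 = 5
N_1 = 5 + 5^3 + 5^3 + 5 = 260
Terms of depth exactly 1: N_1 − N_0 = 260 − 5 = 255.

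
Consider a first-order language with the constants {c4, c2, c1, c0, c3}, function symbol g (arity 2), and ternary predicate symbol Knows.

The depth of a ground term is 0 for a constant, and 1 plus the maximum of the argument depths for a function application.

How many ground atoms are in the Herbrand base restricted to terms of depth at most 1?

First count ground terms of depth ≤ 1.
Let N_k = |{terms of depth ≤ k}|. Then N_0 = 5 and N_k = 5 + N_{k-1}^2 for k ≥ 1 (one summand per function symbol, arity giving the exponent).
N_0 = 5
N_1 = 5 + 5^2 = 30
So |H| = 30.
A ground atom is a predicate applied to a tuple of terms from H, so the count is the sum over predicates of |H|^arity:
  Knows: 30^3 = 27000
Total ground atoms: 27000.

27000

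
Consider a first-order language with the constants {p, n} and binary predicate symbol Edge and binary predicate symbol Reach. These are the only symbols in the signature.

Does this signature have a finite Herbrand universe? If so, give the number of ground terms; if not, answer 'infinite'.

2

There are no function symbols, so every ground term is one of the 2 constants.
The Herbrand universe is {p, n}, which is finite with 2 elements.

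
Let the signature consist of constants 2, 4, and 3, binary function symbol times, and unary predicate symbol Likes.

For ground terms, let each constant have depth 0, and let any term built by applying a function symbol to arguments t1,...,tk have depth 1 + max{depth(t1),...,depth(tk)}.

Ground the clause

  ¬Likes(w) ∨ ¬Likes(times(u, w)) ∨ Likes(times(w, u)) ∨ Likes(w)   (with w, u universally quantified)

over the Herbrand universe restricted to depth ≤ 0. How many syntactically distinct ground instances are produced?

Ground terms of depth ≤ 0:
  If N_k denotes the number of depth-≤k ground terms, the 3 constants give N_0 = 3, and each function symbol of arity r contributes N_{k-1}^r new terms at level k: N_k = 3 + N_{k-1}^2.
  N_0 = 3
  Explicitly: 2, 4, 3.
So there are 3 ground terms available for substitution.
Each of w, u ranges independently over the available ground terms, and distinct assignments produce distinct instances.
Number of ground instances = 3^2 = 9.

9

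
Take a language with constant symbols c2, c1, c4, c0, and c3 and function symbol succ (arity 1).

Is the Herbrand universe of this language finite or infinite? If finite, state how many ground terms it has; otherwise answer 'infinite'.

infinite

The signature has at least one function symbol (succ, arity 1) and at least one constant (c2).
Iterating succ gives infinitely many distinct ground terms: c2, succ(c2), succ(succ(c2)), ...
So the Herbrand universe is infinite.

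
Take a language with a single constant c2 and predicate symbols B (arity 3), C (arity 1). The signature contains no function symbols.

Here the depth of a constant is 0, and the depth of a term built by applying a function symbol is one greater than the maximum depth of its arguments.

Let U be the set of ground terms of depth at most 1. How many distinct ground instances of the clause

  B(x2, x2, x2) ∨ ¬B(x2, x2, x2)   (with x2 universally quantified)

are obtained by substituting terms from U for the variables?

1

Ground terms of depth ≤ 1:
  With no function symbols every ground term is a constant, so there is exactly 1 ground term at every depth bound.
  N_0 = 1
  N_1 = 1
  Explicitly: c2.
So there is exactly 1 ground term available for substitution.
The variable x2 ranges independently over the available ground terms, and distinct assignments produce distinct instances.
Number of ground instances = 1.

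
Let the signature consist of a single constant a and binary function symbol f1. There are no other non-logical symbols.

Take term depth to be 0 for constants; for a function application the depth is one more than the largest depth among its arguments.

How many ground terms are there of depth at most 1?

2

Count level by level. With function symbols f1/2, the terms of depth ≤ k are the 1 constant together with each function applied to depth-≤(k−1) tuples, so N_k = 1 + N_{k-1}^2.
N_0 = 1
N_1 = 1 + 1^2 = 2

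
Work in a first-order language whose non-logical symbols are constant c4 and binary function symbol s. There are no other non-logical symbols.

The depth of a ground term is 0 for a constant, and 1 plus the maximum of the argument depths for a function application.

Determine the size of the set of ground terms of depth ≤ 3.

Count level by level. With function symbols s/2, the terms of depth ≤ k are the 1 constant together with each function applied to depth-≤(k−1) tuples, so N_k = 1 + N_{k-1}^2.
N_0 = 1
N_1 = 1 + 1^2 = 2
N_2 = 1 + 2^2 = 5
N_3 = 1 + 5^2 = 26

26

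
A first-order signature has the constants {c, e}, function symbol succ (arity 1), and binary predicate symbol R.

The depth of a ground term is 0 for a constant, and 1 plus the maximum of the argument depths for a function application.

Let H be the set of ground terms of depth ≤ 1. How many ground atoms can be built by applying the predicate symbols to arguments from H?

First count ground terms of depth ≤ 1.
Count level by level. With function symbols succ/1, the terms of depth ≤ k are the 2 constants together with each function applied to depth-≤(k−1) tuples, so N_k = 2 + N_{k-1}.
N_0 = 2
N_1 = 2 + 2 = 4
Explicitly: c, e, succ(c), succ(e).
So |H| = 4.
Each predicate of arity r yields |H|^r ground atoms (one per choice of an r-tuple from H):
  R: 4^2 = 16
Total ground atoms: 16.

16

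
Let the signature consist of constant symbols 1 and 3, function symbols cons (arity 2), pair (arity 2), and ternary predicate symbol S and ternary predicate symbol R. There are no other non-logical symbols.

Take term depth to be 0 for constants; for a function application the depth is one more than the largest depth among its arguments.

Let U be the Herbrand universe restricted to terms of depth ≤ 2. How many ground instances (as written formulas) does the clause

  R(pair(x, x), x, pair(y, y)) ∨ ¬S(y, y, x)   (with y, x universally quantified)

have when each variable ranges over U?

Ground terms of depth ≤ 2:
  Count level by level. With function symbols cons/2, pair/2, the terms of depth ≤ k are the 2 constants together with each function applied to depth-≤(k−1) tuples, so N_k = 2 + N_{k-1}^2 + N_{k-1}^2.
  N_0 = 2
  N_1 = 2 + 2^2 + 2^2 = 10
  N_2 = 2 + 10^2 + 10^2 = 202
So there are 202 ground terms available for substitution.
There are 2 variables to instantiate (y, x), each occurring in at least one literal, so different choices give different ground instances.
Number of ground instances = 202^2 = 40804.

40804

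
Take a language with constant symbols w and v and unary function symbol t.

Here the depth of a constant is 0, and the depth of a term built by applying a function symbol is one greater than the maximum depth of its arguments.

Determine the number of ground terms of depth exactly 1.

Let N_k count ground terms of depth at most k. Each non-constant term of depth ≤ k is some function symbol applied to depth-≤(k−1) arguments, giving N_k = 2 + N_{k-1}.
N_0 = 2
N_1 = 2 + 2 = 4
Terms of depth exactly 1: N_1 − N_0 = 4 − 2 = 2.

2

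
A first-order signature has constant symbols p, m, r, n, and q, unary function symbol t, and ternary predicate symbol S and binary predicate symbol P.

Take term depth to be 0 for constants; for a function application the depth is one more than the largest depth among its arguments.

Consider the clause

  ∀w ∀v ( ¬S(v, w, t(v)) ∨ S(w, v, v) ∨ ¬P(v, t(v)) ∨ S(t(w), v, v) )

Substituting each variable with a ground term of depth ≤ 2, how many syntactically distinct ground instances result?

Ground terms of depth ≤ 2:
  If N_k denotes the number of depth-≤k ground terms, the 5 constants give N_0 = 5, and each function symbol of arity r contributes N_{k-1}^r new terms at level k: N_k = 5 + N_{k-1}.
  N_0 = 5
  N_1 = 5 + 5 = 10
  N_2 = 5 + 10 = 15
So there are 15 ground terms available for substitution.
There are 2 variables to instantiate (w, v), each occurring in at least one literal, so different choices give different ground instances.
Number of ground instances = 15^2 = 225.

225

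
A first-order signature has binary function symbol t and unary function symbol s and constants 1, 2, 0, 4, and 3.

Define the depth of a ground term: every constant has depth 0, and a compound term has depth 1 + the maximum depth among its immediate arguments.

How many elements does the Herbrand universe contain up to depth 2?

Count level by level. With function symbols t/2, s/1, the terms of depth ≤ k are the 5 constants together with each function applied to depth-≤(k−1) tuples, so N_k = 5 + N_{k-1}^2 + N_{k-1}.
N_0 = 5
N_1 = 5 + 5^2 + 5 = 35
N_2 = 5 + 35^2 + 35 = 1265

1265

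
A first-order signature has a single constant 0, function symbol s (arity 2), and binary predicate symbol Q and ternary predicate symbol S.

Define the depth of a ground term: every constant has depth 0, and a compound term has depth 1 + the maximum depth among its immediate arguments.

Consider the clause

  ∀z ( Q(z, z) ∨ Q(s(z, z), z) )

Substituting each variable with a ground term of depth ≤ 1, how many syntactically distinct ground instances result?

2

Ground terms of depth ≤ 1:
  Let N_k = |{terms of depth ≤ k}|. Then N_0 = 1 and N_k = 1 + N_{k-1}^2 for k ≥ 1 (one summand per function symbol, arity giving the exponent).
  N_0 = 1
  N_1 = 1 + 1^2 = 2
So there are 2 ground terms available for substitution.
The variable z ranges independently over the available ground terms, and distinct assignments produce distinct instances.
Number of ground instances = 2.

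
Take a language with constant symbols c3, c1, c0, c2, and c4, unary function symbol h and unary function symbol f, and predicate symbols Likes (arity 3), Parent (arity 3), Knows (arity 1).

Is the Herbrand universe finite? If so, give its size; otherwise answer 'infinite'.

infinite

The signature has at least one function symbol (h, arity 1) and at least one constant (c3).
Iterating h gives infinitely many distinct ground terms: c3, h(c3), h(h(c3)), ...
So the Herbrand universe is infinite.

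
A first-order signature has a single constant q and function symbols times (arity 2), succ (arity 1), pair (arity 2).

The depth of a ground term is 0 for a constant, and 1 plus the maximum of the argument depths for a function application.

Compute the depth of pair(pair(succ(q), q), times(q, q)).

3

depth(succ(q)) = 1 + depth(q) = 1 + 0 = 1
depth(pair(succ(q), q)) = 1 + max(1, 0) = 2
depth(times(q, q)) = 1 + max(0, 0) = 1
depth(pair(pair(succ(q), q), times(q, q))) = 1 + max(2, 1) = 3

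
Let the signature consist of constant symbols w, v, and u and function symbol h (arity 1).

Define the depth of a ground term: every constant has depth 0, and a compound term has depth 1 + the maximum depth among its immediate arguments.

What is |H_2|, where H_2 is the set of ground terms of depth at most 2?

9

Write N_k for the number of ground terms of depth ≤ k. A term of depth ≤ k is either a constant or a function symbol applied to arguments of depth ≤ k−1, so N_k = 3 + N_{k-1}.
N_0 = 3
N_1 = 3 + 3 = 6
N_2 = 3 + 6 = 9
Explicitly: w, v, u, h(w), h(v), h(u), h(h(w)), h(h(v)), h(h(u)).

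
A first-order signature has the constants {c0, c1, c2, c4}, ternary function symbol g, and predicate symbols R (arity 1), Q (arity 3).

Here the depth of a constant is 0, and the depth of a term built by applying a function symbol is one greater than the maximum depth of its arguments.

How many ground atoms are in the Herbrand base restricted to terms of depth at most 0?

First count ground terms of depth ≤ 0.
Let N_k count ground terms of depth at most k. Each non-constant term of depth ≤ k is some function symbol applied to depth-≤(k−1) arguments, giving N_k = 4 + N_{k-1}^3.
N_0 = 4
Explicitly: c0, c1, c2, c4.
So |H| = 4.
For each predicate symbol, the number of ground atoms is |H| raised to its arity; summing:
  R: 4;  Q: 4^3 = 64
Total ground atoms: 4 + 64 = 68.

68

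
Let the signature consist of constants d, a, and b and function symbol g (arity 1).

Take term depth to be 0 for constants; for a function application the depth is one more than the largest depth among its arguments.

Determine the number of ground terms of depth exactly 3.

Count level by level. With function symbols g/1, the terms of depth ≤ k are the 3 constants together with each function applied to depth-≤(k−1) tuples, so N_k = 3 + N_{k-1}.
N_0 = 3
N_1 = 3 + 3 = 6
N_2 = 3 + 6 = 9
N_3 = 3 + 9 = 12
Terms of depth exactly 3: N_3 − N_2 = 12 − 9 = 3.

3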